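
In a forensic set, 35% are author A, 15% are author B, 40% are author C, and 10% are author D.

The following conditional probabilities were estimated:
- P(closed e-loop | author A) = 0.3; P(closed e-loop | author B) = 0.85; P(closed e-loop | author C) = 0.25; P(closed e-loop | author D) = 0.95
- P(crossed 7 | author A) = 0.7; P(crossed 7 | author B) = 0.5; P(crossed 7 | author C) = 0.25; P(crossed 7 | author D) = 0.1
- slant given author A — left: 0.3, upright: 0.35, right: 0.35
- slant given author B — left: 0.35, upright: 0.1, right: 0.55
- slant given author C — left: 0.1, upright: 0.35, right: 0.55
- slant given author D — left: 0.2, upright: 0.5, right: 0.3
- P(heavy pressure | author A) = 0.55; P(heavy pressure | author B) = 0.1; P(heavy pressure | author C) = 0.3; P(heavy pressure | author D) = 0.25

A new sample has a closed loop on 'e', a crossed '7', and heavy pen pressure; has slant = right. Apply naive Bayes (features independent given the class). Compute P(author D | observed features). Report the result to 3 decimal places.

0.032

author A: 0.35 × 0.3 × 0.7 × 0.35 × 0.55 = 0.01414875
author B: 0.15 × 0.85 × 0.5 × 0.55 × 0.1 = 0.00350625
author C: 0.4 × 0.25 × 0.25 × 0.55 × 0.3 = 0.004125
author D: 0.1 × 0.95 × 0.1 × 0.3 × 0.25 = 0.0007125
P(author D | x) = 0.0007125 / 0.0224925 ≈ 0.032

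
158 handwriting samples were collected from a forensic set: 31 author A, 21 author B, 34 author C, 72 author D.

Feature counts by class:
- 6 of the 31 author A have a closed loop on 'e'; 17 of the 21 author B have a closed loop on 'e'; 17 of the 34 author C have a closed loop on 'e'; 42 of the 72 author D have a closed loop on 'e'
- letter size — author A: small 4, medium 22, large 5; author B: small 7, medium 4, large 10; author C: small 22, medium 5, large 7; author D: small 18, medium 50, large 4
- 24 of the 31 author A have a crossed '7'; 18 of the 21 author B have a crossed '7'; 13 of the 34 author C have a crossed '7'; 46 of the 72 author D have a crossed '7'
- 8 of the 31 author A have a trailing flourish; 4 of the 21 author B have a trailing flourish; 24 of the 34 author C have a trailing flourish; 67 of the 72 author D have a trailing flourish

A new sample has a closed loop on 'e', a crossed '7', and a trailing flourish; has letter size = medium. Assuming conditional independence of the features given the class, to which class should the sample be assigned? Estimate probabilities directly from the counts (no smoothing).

author A: (31/158) × (6/31) × (22/31) × (24/31) × (8/31) ≈ 0.00538435
author B: (21/158) × (17/21) × (4/21) × (18/21) × (4/21) ≈ 0.003346
author C: (34/158) × (17/34) × (5/34) × (13/34) × (24/34) ≈ 0.00427051
author D: (72/158) × (42/72) × (50/72) × (46/72) × (67/72) ≈ 0.109748
Highest score → author D.

author D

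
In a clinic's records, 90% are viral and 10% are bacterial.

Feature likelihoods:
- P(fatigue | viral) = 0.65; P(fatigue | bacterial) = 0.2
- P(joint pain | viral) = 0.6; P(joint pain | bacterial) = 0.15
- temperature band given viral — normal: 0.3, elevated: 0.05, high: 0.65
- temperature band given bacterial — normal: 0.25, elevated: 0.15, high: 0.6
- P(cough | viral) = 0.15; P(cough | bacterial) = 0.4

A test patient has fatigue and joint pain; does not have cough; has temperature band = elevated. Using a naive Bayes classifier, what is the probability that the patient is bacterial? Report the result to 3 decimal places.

0.018

viral: 0.9 × 0.65 × 0.6 × 0.05 × (1−0.15) = 0.0149175
bacterial: 0.1 × 0.2 × 0.15 × 0.15 × (1−0.4) = 0.00027
P(bacterial | x) = 0.00027 / 0.0151875 ≈ 0.018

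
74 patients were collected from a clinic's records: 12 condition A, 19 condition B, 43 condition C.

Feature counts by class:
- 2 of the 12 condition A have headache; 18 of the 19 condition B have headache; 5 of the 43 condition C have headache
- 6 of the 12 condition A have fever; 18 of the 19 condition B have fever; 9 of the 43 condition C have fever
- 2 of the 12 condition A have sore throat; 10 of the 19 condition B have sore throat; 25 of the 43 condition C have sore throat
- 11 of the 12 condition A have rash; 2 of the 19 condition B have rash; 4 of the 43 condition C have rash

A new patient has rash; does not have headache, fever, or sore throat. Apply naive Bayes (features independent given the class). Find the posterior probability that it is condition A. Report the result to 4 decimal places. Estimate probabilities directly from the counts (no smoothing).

0.7651

condition A: (12/74) × (10/12) × (6/12) × (10/12) × (11/12) ≈ 0.0516141
condition B: (19/74) × (1/19) × (1/19) × (9/19) × (2/19) ≈ 0.0000354634
condition C: (43/74) × (38/43) × (34/43) × (18/43) × (4/43) ≈ 0.0158109
P(condition A | x) = 0.0516141 / 0.0674604634 ≈ 0.7651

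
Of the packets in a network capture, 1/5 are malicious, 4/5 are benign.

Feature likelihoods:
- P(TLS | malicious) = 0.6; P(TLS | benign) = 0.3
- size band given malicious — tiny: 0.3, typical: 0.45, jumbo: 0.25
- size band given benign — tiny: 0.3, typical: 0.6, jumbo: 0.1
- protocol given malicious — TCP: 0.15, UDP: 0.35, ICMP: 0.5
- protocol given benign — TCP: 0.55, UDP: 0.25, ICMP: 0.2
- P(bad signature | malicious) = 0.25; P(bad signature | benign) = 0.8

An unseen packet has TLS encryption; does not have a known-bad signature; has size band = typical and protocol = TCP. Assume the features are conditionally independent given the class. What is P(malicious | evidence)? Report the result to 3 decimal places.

0.277

malicious: 0.2 × 0.6 × 0.45 × 0.15 × (1−0.25) = 0.006075
benign: 0.8 × 0.3 × 0.6 × 0.55 × (1−0.8) = 0.01584
P(malicious | x) = 0.006075 / 0.021915 ≈ 0.277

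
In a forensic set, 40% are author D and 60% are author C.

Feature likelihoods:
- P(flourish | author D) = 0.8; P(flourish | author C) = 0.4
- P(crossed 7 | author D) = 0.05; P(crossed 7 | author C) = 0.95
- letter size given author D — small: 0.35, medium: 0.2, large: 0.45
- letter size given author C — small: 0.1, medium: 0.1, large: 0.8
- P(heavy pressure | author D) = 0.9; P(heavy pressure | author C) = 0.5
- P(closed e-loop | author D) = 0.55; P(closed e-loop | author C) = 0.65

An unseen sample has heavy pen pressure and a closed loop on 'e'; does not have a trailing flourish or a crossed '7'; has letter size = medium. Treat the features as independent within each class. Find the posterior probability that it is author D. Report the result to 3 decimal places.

0.928

author D: 0.4 × (1−0.8) × (1−0.05) × 0.2 × 0.9 × 0.55 = 0.007524
author C: 0.6 × (1−0.4) × (1−0.95) × 0.1 × 0.5 × 0.65 = 0.000585
P(author D | x) = 0.007524 / 0.008109 ≈ 0.928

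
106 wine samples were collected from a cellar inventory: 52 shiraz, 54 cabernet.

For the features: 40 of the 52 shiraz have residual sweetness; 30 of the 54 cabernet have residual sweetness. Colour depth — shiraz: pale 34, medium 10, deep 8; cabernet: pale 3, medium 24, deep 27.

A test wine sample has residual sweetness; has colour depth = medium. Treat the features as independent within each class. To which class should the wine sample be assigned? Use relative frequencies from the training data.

shiraz: (52/106) × (40/52) × (10/52) ≈ 0.0725689
cabernet: (54/106) × (30/54) × (24/54) ≈ 0.125786
Highest score → cabernet.

cabernet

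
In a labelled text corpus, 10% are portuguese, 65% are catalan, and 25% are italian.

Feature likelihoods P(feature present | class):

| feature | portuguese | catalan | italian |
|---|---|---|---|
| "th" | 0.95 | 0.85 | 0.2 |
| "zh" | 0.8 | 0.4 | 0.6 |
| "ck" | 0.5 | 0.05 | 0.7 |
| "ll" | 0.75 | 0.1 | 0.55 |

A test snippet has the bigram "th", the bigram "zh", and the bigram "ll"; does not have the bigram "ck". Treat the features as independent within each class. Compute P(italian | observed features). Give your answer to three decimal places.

0.091

portuguese: 0.1 × 0.95 × 0.8 × (1−0.5) × 0.75 = 0.0285
catalan: 0.65 × 0.85 × 0.4 × (1−0.05) × 0.1 = 0.020995
italian: 0.25 × 0.2 × 0.6 × (1−0.7) × 0.55 = 0.00495
P(italian | x) = 0.00495 / 0.054445 ≈ 0.091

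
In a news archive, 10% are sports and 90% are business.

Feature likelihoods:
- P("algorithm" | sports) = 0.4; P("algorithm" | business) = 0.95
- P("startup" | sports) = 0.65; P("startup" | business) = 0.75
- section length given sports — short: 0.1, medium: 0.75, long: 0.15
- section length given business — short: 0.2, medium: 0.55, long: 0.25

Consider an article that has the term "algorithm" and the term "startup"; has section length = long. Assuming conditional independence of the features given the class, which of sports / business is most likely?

sports: 0.1 × 0.4 × 0.65 × 0.15 = 0.0039
business: 0.9 × 0.95 × 0.75 × 0.25 = 0.1603125
Highest score → business.

business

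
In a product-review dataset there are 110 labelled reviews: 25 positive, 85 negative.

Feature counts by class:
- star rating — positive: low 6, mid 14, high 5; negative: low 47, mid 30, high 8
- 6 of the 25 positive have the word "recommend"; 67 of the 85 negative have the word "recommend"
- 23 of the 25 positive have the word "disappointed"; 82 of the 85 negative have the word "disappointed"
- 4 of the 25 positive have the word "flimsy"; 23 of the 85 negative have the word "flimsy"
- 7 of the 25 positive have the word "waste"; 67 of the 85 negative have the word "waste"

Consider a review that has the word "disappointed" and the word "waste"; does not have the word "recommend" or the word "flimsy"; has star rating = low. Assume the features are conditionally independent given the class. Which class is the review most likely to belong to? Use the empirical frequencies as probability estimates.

negative

positive: (25/110) × (6/25) × (19/25) × (23/25) × (21/25) × (7/25) ≈ 0.0089701
negative: (85/110) × (47/85) × (18/85) × (82/85) × (62/85) × (67/85) ≈ 0.050186
Highest score → negative.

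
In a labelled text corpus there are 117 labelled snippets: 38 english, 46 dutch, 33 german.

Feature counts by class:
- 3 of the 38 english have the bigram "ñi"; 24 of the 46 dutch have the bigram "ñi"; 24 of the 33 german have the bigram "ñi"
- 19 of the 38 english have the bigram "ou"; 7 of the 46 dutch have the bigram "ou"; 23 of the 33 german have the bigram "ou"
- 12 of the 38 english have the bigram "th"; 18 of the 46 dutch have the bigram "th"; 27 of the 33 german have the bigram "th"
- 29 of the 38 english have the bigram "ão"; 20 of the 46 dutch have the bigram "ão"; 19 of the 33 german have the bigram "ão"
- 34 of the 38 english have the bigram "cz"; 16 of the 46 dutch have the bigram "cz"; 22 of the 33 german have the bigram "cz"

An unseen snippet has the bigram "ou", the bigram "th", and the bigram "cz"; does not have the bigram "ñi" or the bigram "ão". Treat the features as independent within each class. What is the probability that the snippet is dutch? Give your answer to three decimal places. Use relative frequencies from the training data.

0.089

english: (38/117) × (35/38) × (19/38) × (12/38) × (9/38) × (34/38) ≈ 0.0100093
dutch: (46/117) × (22/46) × (7/46) × (18/46) × (26/46) × (16/46) ≈ 0.00220125
german: (33/117) × (9/33) × (23/33) × (27/33) × (14/33) × (22/33) ≈ 0.0124063
P(dutch | x) = 0.00220125 / 0.02461685 ≈ 0.089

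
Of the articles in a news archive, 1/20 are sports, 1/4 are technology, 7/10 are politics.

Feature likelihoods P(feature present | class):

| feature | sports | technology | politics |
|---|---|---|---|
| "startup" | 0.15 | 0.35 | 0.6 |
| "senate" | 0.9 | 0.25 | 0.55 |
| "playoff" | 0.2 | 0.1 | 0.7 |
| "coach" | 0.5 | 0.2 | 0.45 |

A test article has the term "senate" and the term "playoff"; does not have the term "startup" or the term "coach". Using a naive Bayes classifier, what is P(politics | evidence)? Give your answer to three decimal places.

0.893

sports: 0.05 × (1−0.15) × 0.9 × 0.2 × (1−0.5) = 0.003825
technology: 0.25 × (1−0.35) × 0.25 × 0.1 × (1−0.2) = 0.00325
politics: 0.7 × (1−0.6) × 0.55 × 0.7 × (1−0.45) = 0.05929
P(politics | x) = 0.05929 / 0.066365 ≈ 0.893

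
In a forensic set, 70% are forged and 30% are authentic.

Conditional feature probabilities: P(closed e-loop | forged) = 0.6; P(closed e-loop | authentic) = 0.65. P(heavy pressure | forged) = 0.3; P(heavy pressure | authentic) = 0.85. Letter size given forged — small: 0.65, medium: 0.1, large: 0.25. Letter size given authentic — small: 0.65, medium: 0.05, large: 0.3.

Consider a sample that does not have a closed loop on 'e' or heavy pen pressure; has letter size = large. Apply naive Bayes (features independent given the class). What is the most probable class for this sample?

forged

forged: 0.7 × (1−0.6) × (1−0.3) × 0.25 = 0.049
authentic: 0.3 × (1−0.65) × (1−0.85) × 0.3 = 0.004725
Highest score → forged.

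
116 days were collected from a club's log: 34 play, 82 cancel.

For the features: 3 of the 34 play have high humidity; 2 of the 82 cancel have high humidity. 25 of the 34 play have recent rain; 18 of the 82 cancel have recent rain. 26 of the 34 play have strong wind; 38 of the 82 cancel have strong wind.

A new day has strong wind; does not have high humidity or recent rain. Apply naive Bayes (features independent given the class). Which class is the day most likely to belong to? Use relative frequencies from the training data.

play: (34/116) × (31/34) × (9/34) × (26/34) ≈ 0.0540956
cancel: (82/116) × (80/82) × (64/82) × (38/82) ≈ 0.249441
Highest score → cancel.

cancel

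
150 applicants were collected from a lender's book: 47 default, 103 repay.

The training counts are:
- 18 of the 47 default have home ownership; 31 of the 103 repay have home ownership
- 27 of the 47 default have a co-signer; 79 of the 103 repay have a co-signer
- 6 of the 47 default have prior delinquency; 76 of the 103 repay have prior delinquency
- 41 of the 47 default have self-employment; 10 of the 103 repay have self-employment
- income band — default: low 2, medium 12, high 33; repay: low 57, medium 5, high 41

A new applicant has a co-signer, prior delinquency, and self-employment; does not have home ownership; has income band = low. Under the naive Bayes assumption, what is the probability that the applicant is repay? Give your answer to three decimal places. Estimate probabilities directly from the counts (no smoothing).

default: (47/150) × (29/47) × (27/47) × (6/47) × (41/47) × (2/47) ≈ 0.000526313
repay: (103/150) × (72/103) × (79/103) × (76/103) × (10/103) × (57/103) ≈ 0.0145951
P(repay | x) = 0.0145951 / 0.015121413 ≈ 0.965

0.965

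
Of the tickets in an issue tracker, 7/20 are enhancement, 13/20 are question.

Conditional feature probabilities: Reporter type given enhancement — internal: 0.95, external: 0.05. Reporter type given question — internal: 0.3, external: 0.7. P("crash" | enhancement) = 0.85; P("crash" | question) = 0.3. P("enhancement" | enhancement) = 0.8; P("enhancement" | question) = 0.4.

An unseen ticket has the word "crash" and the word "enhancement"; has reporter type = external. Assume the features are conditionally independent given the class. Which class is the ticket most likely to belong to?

enhancement: 0.35 × 0.05 × 0.85 × 0.8 = 0.0119
question: 0.65 × 0.7 × 0.3 × 0.4 = 0.0546
Highest score → question.

question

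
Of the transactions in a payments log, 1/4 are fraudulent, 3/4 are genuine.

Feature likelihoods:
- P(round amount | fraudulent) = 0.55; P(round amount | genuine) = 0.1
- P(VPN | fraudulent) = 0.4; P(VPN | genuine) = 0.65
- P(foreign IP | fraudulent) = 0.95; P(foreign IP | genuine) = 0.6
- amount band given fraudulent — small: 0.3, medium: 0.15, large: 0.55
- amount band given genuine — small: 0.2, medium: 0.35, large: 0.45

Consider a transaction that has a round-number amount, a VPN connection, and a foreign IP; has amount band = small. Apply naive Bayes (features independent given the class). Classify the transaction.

fraudulent

fraudulent: 0.25 × 0.55 × 0.4 × 0.95 × 0.3 = 0.015675
genuine: 0.75 × 0.1 × 0.65 × 0.6 × 0.2 = 0.00585
Highest score → fraudulent.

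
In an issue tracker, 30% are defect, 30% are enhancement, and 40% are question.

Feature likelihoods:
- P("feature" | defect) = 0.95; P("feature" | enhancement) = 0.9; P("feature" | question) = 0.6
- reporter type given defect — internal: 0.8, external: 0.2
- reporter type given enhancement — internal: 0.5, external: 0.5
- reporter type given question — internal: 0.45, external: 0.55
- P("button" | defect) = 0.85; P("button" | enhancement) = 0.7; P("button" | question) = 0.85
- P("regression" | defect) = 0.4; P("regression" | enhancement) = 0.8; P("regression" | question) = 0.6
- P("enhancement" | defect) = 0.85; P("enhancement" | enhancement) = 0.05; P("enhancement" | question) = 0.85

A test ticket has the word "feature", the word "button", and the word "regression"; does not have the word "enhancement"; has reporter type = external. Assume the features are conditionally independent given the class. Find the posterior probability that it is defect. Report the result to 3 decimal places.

defect: 0.3 × 0.95 × 0.2 × 0.85 × 0.4 × (1−0.85) = 0.002907
enhancement: 0.3 × 0.9 × 0.5 × 0.7 × 0.8 × (1−0.05) = 0.07182
question: 0.4 × 0.6 × 0.55 × 0.85 × 0.6 × (1−0.85) = 0.010098
P(defect | x) = 0.002907 / 0.084825 ≈ 0.034

0.034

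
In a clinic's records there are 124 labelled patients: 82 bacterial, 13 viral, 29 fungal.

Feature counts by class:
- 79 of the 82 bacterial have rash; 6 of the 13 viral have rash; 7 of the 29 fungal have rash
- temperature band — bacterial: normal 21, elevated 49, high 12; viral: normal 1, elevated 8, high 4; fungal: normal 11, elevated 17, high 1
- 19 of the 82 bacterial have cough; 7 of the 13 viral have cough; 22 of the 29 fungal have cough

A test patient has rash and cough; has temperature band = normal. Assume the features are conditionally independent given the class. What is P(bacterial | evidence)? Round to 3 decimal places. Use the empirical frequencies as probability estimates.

0.674

bacterial: (82/124) × (79/82) × (21/82) × (19/82) ≈ 0.0378051
viral: (13/124) × (6/13) × (1/13) × (7/13) ≈ 0.0020042
fungal: (29/124) × (7/29) × (11/29) × (22/29) ≈ 0.0162441
P(bacterial | x) = 0.0378051 / 0.0560534 ≈ 0.674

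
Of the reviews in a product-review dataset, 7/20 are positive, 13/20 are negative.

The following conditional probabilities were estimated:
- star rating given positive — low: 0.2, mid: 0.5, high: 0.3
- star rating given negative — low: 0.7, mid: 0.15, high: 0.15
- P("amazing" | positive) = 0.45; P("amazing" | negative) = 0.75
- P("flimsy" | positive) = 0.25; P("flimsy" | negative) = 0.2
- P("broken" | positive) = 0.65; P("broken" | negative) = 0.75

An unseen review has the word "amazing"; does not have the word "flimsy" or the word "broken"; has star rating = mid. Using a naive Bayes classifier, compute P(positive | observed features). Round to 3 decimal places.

positive: 0.35 × 0.5 × 0.45 × (1−0.25) × (1−0.65) = 0.020671875
negative: 0.65 × 0.15 × 0.75 × (1−0.2) × (1−0.75) = 0.014625
P(positive | x) = 0.020671875 / 0.035296875 ≈ 0.586

0.586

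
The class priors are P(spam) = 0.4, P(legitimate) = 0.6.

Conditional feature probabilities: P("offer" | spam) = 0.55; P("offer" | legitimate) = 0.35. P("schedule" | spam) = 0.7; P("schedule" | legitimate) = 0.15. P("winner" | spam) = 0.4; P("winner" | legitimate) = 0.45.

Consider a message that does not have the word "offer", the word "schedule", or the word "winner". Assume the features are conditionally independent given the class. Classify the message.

spam: 0.4 × (1−0.55) × (1−0.7) × (1−0.4) = 0.0324
legitimate: 0.6 × (1−0.35) × (1−0.15) × (1−0.45) = 0.182325
Highest score → legitimate.

legitimate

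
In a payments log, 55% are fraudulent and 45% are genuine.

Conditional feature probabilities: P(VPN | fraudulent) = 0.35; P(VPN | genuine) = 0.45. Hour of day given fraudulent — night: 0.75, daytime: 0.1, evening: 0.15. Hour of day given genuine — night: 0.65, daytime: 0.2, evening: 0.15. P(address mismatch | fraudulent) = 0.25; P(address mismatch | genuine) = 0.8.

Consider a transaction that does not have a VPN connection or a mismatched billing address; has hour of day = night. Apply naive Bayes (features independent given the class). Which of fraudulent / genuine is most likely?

fraudulent

fraudulent: 0.55 × (1−0.35) × 0.75 × (1−0.25) = 0.20109375
genuine: 0.45 × (1−0.45) × 0.65 × (1−0.8) = 0.032175
Highest score → fraudulent.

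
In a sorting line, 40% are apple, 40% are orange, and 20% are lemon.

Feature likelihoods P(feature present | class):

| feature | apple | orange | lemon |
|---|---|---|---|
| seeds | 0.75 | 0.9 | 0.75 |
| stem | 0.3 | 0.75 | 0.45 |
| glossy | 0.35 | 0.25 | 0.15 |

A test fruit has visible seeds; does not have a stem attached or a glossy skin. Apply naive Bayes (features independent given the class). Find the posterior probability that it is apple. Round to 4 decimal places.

0.4979

apple: 0.4 × 0.75 × (1−0.3) × (1−0.35) = 0.1365
orange: 0.4 × 0.9 × (1−0.75) × (1−0.25) = 0.0675
lemon: 0.2 × 0.75 × (1−0.45) × (1−0.15) = 0.070125
P(apple | x) = 0.1365 / 0.274125 ≈ 0.4979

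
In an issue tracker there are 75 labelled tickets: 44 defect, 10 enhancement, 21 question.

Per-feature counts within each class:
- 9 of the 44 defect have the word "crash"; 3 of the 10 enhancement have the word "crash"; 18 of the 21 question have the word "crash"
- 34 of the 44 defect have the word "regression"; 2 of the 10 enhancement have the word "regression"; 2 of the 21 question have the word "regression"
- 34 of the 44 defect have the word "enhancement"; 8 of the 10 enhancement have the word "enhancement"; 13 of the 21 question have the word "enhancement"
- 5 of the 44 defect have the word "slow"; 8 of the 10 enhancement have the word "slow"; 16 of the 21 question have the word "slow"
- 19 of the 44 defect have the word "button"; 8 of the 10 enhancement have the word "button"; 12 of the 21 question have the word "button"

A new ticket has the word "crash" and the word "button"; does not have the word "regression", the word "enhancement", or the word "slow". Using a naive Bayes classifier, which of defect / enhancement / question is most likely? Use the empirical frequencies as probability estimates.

defect: (44/75) × (9/44) × (10/44) × (10/44) × (39/44) × (19/44) ≈ 0.0023724
enhancement: (10/75) × (3/10) × (8/10) × (2/10) × (2/10) × (8/10) = 0.001024
question: (21/75) × (18/21) × (19/21) × (8/21) × (5/21) × (12/21) ≈ 0.0112546
Highest score → question.

question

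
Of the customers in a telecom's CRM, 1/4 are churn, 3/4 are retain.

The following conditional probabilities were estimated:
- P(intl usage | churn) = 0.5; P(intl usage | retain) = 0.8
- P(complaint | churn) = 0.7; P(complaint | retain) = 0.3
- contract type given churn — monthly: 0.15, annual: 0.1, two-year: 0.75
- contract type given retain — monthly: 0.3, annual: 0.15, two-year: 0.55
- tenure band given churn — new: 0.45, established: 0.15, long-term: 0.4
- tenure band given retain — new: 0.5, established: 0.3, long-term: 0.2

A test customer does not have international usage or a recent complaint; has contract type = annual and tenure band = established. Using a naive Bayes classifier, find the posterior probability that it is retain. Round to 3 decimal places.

churn: 0.25 × (1−0.5) × (1−0.7) × 0.1 × 0.15 = 0.0005625
retain: 0.75 × (1−0.8) × (1−0.3) × 0.15 × 0.3 = 0.004725
P(retain | x) = 0.004725 / 0.0052875 ≈ 0.894

0.894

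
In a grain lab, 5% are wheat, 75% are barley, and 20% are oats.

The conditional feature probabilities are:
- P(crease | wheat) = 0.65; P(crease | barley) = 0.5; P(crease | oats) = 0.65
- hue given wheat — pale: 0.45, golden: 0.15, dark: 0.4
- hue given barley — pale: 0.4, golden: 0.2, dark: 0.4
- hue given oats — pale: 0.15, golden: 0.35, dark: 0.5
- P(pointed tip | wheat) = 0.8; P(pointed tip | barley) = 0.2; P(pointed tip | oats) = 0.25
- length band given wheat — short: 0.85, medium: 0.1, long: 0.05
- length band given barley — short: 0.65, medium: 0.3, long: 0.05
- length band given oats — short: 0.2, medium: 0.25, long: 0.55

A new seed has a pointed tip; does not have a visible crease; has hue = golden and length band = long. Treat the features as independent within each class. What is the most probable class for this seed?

oats

wheat: 0.05 × (1−0.65) × 0.15 × 0.8 × 0.05 = 0.000105
barley: 0.75 × (1−0.5) × 0.2 × 0.2 × 0.05 = 0.00075
oats: 0.2 × (1−0.65) × 0.35 × 0.25 × 0.55 = 0.00336875
Highest score → oats.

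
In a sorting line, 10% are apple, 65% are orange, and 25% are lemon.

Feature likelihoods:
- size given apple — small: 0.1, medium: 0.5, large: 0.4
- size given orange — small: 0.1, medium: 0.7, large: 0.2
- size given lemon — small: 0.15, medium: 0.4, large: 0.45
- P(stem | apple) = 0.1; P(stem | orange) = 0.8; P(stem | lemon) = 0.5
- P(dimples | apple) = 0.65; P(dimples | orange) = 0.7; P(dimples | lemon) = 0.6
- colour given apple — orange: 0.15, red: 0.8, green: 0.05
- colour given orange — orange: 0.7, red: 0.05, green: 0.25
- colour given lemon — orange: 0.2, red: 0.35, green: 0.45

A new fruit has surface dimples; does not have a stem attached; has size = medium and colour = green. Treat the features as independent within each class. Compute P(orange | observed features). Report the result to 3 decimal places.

0.516

apple: 0.1 × 0.5 × (1−0.1) × 0.65 × 0.05 = 0.0014625
orange: 0.65 × 0.7 × (1−0.8) × 0.7 × 0.25 = 0.015925
lemon: 0.25 × 0.4 × (1−0.5) × 0.6 × 0.45 = 0.0135
P(orange | x) = 0.015925 / 0.0308875 ≈ 0.516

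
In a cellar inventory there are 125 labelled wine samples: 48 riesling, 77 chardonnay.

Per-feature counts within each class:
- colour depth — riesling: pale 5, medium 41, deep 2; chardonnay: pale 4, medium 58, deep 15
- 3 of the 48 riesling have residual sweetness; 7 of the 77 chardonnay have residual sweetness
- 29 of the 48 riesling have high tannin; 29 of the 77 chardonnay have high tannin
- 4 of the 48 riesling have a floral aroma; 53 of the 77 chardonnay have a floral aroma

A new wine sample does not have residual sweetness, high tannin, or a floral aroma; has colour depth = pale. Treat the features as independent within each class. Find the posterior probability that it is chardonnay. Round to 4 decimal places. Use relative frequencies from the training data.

riesling: (48/125) × (5/48) × (45/48) × (19/48) × (44/48) ≈ 0.0136068
chardonnay: (77/125) × (4/77) × (70/77) × (48/77) × (24/77) ≈ 0.00565234
P(chardonnay | x) = 0.00565234 / 0.01925914 ≈ 0.2935

0.2935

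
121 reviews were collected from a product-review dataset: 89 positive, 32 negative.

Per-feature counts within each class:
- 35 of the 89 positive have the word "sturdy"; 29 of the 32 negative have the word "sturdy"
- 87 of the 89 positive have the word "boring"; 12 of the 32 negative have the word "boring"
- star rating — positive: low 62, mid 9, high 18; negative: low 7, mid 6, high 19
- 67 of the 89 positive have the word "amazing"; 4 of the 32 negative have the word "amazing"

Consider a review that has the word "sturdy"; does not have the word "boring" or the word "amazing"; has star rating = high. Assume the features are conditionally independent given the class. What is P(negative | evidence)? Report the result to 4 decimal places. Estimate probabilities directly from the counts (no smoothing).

positive: (89/121) × (35/89) × (2/89) × (18/89) × (22/89) ≈ 0.000324966
negative: (32/121) × (29/32) × (20/32) × (19/32) × (28/32) ≈ 0.0778223
P(negative | x) = 0.0778223 / 0.078147266 ≈ 0.9958

0.9958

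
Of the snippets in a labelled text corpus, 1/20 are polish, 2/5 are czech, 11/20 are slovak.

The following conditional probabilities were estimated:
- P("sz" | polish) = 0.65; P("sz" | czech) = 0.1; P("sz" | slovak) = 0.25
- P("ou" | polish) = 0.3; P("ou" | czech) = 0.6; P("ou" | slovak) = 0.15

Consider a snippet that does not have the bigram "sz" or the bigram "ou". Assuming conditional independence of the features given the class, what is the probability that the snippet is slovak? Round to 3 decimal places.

polish: 0.05 × (1−0.65) × (1−0.3) = 0.01225
czech: 0.4 × (1−0.1) × (1−0.6) = 0.144
slovak: 0.55 × (1−0.25) × (1−0.15) = 0.350625
P(slovak | x) = 0.350625 / 0.506875 ≈ 0.692

0.692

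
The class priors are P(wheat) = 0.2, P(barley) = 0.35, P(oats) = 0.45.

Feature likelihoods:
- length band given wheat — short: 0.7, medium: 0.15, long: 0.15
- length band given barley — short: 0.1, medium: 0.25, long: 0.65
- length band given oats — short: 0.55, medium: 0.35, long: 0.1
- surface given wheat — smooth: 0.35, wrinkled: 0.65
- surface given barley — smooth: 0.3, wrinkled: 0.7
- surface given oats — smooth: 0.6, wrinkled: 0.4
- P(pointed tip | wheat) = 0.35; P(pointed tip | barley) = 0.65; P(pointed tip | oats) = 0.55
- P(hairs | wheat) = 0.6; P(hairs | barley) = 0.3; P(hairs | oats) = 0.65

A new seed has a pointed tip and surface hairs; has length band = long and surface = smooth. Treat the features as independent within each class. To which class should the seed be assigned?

barley

wheat: 0.2 × 0.15 × 0.35 × 0.35 × 0.6 = 0.002205
barley: 0.35 × 0.65 × 0.3 × 0.65 × 0.3 = 0.01330875
oats: 0.45 × 0.1 × 0.6 × 0.55 × 0.65 = 0.0096525
Highest score → barley.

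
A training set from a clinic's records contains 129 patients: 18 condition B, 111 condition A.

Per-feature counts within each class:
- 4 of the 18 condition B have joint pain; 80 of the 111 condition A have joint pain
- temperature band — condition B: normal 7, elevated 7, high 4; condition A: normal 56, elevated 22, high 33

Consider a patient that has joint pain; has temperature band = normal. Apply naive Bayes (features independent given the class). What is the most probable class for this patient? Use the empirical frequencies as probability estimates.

condition A

condition B: (18/129) × (4/18) × (7/18) ≈ 0.0120586
condition A: (111/129) × (80/111) × (56/111) ≈ 0.312871
Highest score → condition A.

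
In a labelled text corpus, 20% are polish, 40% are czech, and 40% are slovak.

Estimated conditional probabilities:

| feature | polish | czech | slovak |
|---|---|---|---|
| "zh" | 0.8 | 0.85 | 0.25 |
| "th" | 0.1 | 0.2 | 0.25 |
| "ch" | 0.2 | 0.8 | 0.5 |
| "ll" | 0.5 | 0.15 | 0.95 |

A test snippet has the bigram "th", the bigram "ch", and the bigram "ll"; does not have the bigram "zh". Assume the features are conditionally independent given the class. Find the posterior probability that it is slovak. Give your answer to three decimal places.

polish: 0.2 × (1−0.8) × 0.1 × 0.2 × 0.5 = 0.0004
czech: 0.4 × (1−0.85) × 0.2 × 0.8 × 0.15 = 0.00144
slovak: 0.4 × (1−0.25) × 0.25 × 0.5 × 0.95 = 0.035625
P(slovak | x) = 0.035625 / 0.037465 ≈ 0.951

0.951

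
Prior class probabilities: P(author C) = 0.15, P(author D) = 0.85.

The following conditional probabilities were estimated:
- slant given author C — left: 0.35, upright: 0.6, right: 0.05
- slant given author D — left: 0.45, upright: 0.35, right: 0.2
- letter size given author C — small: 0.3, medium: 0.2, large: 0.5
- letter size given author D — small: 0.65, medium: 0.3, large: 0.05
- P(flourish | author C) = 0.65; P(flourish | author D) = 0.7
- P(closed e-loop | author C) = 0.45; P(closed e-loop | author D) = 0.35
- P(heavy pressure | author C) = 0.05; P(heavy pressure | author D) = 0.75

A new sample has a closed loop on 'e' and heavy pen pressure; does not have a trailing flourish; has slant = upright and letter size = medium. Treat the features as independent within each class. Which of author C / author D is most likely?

author C: 0.15 × 0.6 × 0.2 × (1−0.65) × 0.45 × 0.05 = 0.00014175
author D: 0.85 × 0.35 × 0.3 × (1−0.7) × 0.35 × 0.75 = 0.0070284375
Highest score → author D.

author D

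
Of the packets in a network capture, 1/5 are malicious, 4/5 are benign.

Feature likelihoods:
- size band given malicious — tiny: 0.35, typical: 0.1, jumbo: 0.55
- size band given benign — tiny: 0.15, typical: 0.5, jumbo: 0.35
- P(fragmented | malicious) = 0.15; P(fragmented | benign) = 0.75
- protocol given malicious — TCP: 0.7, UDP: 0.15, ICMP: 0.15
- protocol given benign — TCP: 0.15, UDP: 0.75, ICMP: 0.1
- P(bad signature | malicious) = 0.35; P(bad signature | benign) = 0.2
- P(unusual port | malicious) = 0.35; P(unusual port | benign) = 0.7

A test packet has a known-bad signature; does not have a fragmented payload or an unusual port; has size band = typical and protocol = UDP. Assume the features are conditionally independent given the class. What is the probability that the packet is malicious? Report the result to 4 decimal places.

malicious: 0.2 × 0.1 × (1−0.15) × 0.15 × 0.35 × (1−0.35) = 0.000580125
benign: 0.8 × 0.5 × (1−0.75) × 0.75 × 0.2 × (1−0.7) = 0.0045
P(malicious | x) = 0.000580125 / 0.005080125 ≈ 0.1142

0.1142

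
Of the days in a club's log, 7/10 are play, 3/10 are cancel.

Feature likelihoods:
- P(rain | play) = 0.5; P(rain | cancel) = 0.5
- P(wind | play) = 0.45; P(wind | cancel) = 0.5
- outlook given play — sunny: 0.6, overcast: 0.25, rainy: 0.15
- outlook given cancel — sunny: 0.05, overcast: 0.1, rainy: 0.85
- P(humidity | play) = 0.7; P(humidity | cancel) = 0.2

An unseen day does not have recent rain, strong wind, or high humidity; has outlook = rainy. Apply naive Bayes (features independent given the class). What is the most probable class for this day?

cancel

play: 0.7 × (1−0.5) × (1−0.45) × 0.15 × (1−0.7) = 0.0086625
cancel: 0.3 × (1−0.5) × (1−0.5) × 0.85 × (1−0.2) = 0.051
Highest score → cancel.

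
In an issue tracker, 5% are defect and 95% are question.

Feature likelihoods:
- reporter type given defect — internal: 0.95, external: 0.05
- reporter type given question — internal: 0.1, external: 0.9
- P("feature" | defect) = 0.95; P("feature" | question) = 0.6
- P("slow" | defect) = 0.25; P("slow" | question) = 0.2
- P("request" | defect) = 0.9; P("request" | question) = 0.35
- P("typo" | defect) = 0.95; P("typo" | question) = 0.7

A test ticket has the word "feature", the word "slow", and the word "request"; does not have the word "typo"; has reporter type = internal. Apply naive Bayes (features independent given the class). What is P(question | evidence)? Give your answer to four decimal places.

defect: 0.05 × 0.95 × 0.95 × 0.25 × 0.9 × (1−0.95) = 0.00050765625
question: 0.95 × 0.1 × 0.6 × 0.2 × 0.35 × (1−0.7) = 0.001197
P(question | x) = 0.001197 / 0.00170465625 ≈ 0.7022

0.7022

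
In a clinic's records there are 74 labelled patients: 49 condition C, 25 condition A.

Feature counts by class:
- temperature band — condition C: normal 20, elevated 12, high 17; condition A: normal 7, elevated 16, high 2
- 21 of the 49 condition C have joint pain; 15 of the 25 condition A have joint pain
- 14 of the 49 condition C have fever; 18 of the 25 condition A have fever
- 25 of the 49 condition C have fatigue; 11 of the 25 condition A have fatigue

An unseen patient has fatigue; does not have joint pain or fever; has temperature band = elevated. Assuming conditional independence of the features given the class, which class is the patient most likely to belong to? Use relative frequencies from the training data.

condition C

condition C: (49/74) × (12/49) × (28/49) × (35/49) × (25/49) ≈ 0.0337697
condition A: (25/74) × (16/25) × (10/25) × (7/25) × (11/25) ≈ 0.0106551
Highest score → condition C.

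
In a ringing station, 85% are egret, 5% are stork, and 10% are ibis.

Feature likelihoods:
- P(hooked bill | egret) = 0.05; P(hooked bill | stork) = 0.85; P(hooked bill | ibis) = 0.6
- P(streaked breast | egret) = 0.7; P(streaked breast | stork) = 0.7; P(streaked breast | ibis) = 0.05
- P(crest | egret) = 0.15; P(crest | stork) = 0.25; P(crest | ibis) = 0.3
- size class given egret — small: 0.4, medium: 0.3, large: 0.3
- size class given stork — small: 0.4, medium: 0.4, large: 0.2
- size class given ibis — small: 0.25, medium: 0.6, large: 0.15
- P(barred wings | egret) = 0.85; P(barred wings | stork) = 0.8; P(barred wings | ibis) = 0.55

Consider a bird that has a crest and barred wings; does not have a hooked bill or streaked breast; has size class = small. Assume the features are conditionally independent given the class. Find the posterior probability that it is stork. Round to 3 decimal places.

egret: 0.85 × (1−0.05) × (1−0.7) × 0.15 × 0.4 × 0.85 = 0.01235475
stork: 0.05 × (1−0.85) × (1−0.7) × 0.25 × 0.4 × 0.8 = 0.00018
ibis: 0.1 × (1−0.6) × (1−0.05) × 0.3 × 0.25 × 0.55 = 0.0015675
P(stork | x) = 0.00018 / 0.01410225 ≈ 0.013

0.013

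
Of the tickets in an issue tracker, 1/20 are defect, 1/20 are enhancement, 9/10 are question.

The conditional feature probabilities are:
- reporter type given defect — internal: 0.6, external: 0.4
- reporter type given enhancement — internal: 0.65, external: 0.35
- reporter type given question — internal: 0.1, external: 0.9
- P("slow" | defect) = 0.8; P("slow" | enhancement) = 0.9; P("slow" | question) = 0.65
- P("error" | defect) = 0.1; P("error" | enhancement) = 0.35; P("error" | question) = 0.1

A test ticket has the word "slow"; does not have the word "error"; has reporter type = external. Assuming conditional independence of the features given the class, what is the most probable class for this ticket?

question

defect: 0.05 × 0.4 × 0.8 × (1−0.1) = 0.0144
enhancement: 0.05 × 0.35 × 0.9 × (1−0.35) = 0.0102375
question: 0.9 × 0.9 × 0.65 × (1−0.1) = 0.47385
Highest score → question.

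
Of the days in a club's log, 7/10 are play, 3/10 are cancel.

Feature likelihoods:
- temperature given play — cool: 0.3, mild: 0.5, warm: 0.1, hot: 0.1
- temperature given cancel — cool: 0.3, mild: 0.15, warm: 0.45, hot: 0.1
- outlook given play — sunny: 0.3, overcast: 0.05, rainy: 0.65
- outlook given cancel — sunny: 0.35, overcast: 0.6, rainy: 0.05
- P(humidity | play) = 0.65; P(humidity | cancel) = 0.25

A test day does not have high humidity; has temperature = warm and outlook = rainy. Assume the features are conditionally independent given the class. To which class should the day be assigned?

play

play: 0.7 × 0.1 × 0.65 × (1−0.65) = 0.015925
cancel: 0.3 × 0.45 × 0.05 × (1−0.25) = 0.0050625
Highest score → play.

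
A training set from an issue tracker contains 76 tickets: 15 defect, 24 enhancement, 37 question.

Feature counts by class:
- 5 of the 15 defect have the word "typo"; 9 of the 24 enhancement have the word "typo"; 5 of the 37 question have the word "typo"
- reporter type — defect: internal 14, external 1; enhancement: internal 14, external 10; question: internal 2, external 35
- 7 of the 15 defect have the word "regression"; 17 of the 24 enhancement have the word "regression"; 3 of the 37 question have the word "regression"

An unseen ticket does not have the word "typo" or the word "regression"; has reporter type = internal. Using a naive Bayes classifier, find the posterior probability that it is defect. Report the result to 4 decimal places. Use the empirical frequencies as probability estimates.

0.5458

defect: (15/76) × (10/15) × (14/15) × (8/15) ≈ 0.0654971
enhancement: (24/76) × (15/24) × (14/24) × (7/24) ≈ 0.03358
question: (37/76) × (32/37) × (2/37) × (34/37) ≈ 0.0209142
P(defect | x) = 0.0654971 / 0.1199913 ≈ 0.5458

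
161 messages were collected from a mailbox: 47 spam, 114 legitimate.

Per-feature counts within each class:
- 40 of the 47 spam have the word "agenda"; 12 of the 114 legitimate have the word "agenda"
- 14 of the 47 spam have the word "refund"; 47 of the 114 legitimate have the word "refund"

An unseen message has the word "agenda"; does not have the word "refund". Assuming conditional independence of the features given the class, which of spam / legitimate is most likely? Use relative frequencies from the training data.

spam

spam: (47/161) × (40/47) × (33/47) ≈ 0.174442
legitimate: (114/161) × (12/114) × (67/114) ≈ 0.0438052
Highest score → spam.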